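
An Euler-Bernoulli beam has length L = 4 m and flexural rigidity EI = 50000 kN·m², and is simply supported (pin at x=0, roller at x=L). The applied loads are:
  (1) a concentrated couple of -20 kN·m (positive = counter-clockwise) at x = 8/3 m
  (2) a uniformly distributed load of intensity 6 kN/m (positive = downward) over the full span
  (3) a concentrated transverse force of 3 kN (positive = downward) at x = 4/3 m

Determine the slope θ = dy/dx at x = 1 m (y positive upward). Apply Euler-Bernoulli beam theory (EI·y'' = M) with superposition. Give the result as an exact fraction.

θ(1) = -71/540000 rad

Load 1 — applied couple M₀=-20 kN·m at a=8/3 m (b=L-a=4/3):
  θ_1 = (M₀x²/(2L)+C₁)/EI  [x≤a] with C₁=M₀(3b²-L²)/(6L)=80/9 = ((-20)·1²/(2·4)+(80/9))/50000 = 23/180000 rad
Load 2 — uniform load w=6 kN/m over full span:
  θ_2 = -w(L³-6Lx²+4x³)/(24EI) = -6·(4³-6·4·1²+4·1³)/(24·50000) = -11/50000 rad
Load 3 — point force P=3 kN at a=4/3 m (b=L-a=8/3):
  θ_3 = -Pb(L²-b²-3x²)/(6LEI)  [x≤a] = -3·(8/3)·(4²-(8/3)²-3·1²)/(6·4·50000) = -53/1350000 rad
Superposition: θ = Σ θ_i = -71/540000 rad ≈ -0.000131 rad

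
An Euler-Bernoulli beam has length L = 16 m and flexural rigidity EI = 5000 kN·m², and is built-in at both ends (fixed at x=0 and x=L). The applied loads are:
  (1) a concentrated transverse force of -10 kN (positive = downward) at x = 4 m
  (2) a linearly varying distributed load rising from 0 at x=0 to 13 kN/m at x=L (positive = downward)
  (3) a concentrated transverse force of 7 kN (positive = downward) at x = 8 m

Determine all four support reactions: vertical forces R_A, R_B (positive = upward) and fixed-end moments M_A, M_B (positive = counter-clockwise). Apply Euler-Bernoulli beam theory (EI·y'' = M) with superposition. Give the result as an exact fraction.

R_A = 2101/80 kN, M_A = 3073/30 kN·m, R_B = 5979/80 kN, M_B = -1729/10 kN·m

Load 1 — point force P=-10 kN at a=4 m (b=L-a=12):
  R_A = Pb²(3a+b)/L³ = (-10)·12²·(3·4+12)/16³ = -135/16 kN
  M_A = Pab²/L² = (-10)·4·12²/16² = -45/2 kN·m
  R_B = Pa²(a+3b)/L³ = (-10)·4²·(4+3·12)/16³ = -25/16 kN
  M_B = -Pa²b/L² = -(-10)·4²·12/16² = 15/2 kN·m
Load 2 — triangular load w₀=13 kN/m (0→w₀ over full span):
  R_A = 3w₀L/20 = 3·13·16/20 = 156/5 kN
  M_A = w₀L²/30 = 13·16²/30 = 1664/15 kN·m
  R_B = 7w₀L/20 = 7·13·16/20 = 364/5 kN
  M_B = -w₀L²/20 = -13·16²/20 = -832/5 kN·m
Load 3 — point force P=7 kN at a=8 m (b=L-a=8):
  R_A = Pb²(3a+b)/L³ = 7·8²·(3·8+8)/16³ = 7/2 kN
  M_A = Pab²/L² = 7·8·8²/16² = 14 kN·m
  R_B = Pa²(a+3b)/L³ = 7·8²·(8+3·8)/16³ = 7/2 kN
  M_B = -Pa²b/L² = -7·8²·8/16² = -14 kN·m
Superposition: R_A = 2101/80 kN, M_A = 3073/30 kN·m, R_B = 5979/80 kN, M_B = -1729/10 kN·m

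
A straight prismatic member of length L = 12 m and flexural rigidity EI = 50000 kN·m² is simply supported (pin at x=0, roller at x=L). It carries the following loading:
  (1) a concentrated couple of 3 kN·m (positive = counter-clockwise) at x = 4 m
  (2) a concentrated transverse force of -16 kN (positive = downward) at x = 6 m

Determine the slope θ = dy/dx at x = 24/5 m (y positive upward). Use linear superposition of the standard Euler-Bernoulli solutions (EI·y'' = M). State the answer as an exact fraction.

θ(24/5) = 679/625000 rad

Load 1 — applied couple M₀=3 kN·m at a=4 m (b=L-a=8):
  θ_1 = (M₀x²/(2L)-M₀(x-a)+C₁)/EI  [x>a] with C₁=M₀(3b²-L²)/(6L)=2 = (3·(24/5)²/(2·12)-3·((24/5)-4)+2)/50000 = 31/625000 rad
Load 2 — point force P=-16 kN at a=6 m (b=L-a=6):
  θ_2 = -Pb(L²-b²-3x²)/(6LEI)  [x≤a] = -(-16)·6·(12²-6²-3·(24/5)²)/(6·12·50000) = 81/78125 rad
Superposition: θ = Σ θ_i = 679/625000 rad ≈ 0.001086 rad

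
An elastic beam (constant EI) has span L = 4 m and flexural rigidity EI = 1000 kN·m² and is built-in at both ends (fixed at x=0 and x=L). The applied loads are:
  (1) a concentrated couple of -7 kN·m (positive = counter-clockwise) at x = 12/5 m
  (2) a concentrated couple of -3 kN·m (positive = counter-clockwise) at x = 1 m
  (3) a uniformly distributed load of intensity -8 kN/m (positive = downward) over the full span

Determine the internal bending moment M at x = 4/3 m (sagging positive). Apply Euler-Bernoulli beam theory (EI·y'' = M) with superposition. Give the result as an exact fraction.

M(4/3) = -12107/3600 kN·m

Load 1 — applied couple M₀=-7 kN·m at a=12/5 m (b=L-a=8/5):
  M_1 = R_Ax - M_A  [x≤a] with R_A=-63/25, M_A=-56/25 = (-63/25)·(4/3) - (-56/25) = -28/25 kN·m
Load 2 — applied couple M₀=-3 kN·m at a=1 m (b=L-a=3):
  M_2 = R_Ax - M_A - M₀  [x>a] with R_A=-27/32, M_A=9/16 = (-27/32)·(4/3) - (9/16) - (-3) = 21/16 kN·m
Load 3 — uniform load w=-8 kN/m over full span:
  M_3 = wLx/2 - wL²/12 - wx²/2 = (-8)·4·(4/3)/2 - (-8)·4²/12 - (-8)·(4/3)²/2 = -32/9 kN·m
Superposition: M = Σ M_i = -12107/3600 kN·m ≈ -3.363056 kN·m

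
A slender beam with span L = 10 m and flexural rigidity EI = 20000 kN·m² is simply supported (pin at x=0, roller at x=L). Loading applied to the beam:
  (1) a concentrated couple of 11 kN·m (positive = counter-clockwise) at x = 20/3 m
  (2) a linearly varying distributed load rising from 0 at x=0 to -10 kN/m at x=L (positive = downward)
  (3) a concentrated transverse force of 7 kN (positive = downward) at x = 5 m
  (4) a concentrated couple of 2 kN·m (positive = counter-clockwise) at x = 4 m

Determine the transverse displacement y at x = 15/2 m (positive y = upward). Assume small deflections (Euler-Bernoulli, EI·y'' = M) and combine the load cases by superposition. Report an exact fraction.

Load 1 — applied couple M₀=11 kN·m at a=20/3 m (b=L-a=10/3):
  y_1 = (M₀x³/(6L)-M₀(x-a)²/2+C₁x)/EI  [x>a] with C₁=M₀(3b²-L²)/(6L)=-110/9 = (11·(15/2)³/(6·10)-11·((15/2)-(20/3))²/2+(-110/9)·(15/2))/20000 = -209/230400 m
Load 2 — triangular load w₀=-10 kN/m (0→w₀ over full span):
  y_2 = -w₀x(7L⁴-10L²x²+3x⁴)/(360LEI) = -(-10)·(15/2)·(7·10⁴-10·10²·(15/2)²+3·(15/2)⁴)/(360·10·20000) = 595/24576 m
Load 3 — point force P=7 kN at a=5 m (b=L-a=5):
  y_3 = -Pa(L-x)(2Lx-a²-x²)/(6LEI)  [x>a] = -7·5·(10-(15/2))·(2·10·(15/2)-5²-(15/2)²)/(6·10·20000) = -77/15360 m
Load 4 — applied couple M₀=2 kN·m at a=4 m (b=L-a=6):
  y_4 = (M₀x³/(6L)-M₀(x-a)²/2+C₁x)/EI  [x>a] with C₁=M₀(3b²-L²)/(6L)=4/15 = (2·(15/2)³/(6·10)-2·((15/2)-4)²/2+(4/15)·(15/2))/20000 = 61/320000 m
Superposition: y = Σ y_i = 851609/46080000 m ≈ 0.018481 m

y(15/2) = 851609/46080000 m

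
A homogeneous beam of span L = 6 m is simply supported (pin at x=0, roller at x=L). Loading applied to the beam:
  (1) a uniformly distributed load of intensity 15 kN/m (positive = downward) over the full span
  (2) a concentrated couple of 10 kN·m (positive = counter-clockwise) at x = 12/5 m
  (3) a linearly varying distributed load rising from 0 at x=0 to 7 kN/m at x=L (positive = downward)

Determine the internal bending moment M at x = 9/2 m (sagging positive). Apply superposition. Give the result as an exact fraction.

M(9/2) = 1981/32 kN·m

Load 1 — uniform load w=15 kN/m over full span:
  M_1 = wx(L-x)/2 = 15·(9/2)·(6-(9/2))/2 = 405/8 kN·m
Load 2 — applied couple M₀=10 kN·m at a=12/5 m (b=L-a=18/5):
  M_2 = M₀x/L - M₀  [x>a] = 10·(9/2)/6 - 10 = -5/2 kN·m
Load 3 — triangular load w₀=7 kN/m (0→w₀ over full span):
  M_3 = w₀Lx/6 - w₀x³/(6L) = 7·6·(9/2)/6 - 7·(9/2)³/(6·6) = 441/32 kN·m
Superposition: M = Σ M_i = 1981/32 kN·m ≈ 61.906250 kN·m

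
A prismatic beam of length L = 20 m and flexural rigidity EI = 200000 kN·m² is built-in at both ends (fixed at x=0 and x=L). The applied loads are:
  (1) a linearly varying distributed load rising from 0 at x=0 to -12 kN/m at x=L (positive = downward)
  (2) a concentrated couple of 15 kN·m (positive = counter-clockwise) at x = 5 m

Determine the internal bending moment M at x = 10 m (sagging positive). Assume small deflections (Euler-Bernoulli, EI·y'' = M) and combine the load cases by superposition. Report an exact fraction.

M(10) = -415/4 kN·m

Load 1 — triangular load w₀=-12 kN/m (0→w₀ over full span):
  M_1 = 3w₀Lx/20 - w₀L²/30 - w₀x³/(6L) = 3·(-12)·20·10/20 - (-12)·20²/30 - (-12)·10³/(6·20) = -100 kN·m
Load 2 — applied couple M₀=15 kN·m at a=5 m (b=L-a=15):
  M_2 = R_Ax - M_A - M₀  [x>a] with R_A=27/32, M_A=-45/16 = (27/32)·10 - (-45/16) - 15 = -15/4 kN·m
Superposition: M = Σ M_i = -415/4 kN·m ≈ -103.750000 kN·m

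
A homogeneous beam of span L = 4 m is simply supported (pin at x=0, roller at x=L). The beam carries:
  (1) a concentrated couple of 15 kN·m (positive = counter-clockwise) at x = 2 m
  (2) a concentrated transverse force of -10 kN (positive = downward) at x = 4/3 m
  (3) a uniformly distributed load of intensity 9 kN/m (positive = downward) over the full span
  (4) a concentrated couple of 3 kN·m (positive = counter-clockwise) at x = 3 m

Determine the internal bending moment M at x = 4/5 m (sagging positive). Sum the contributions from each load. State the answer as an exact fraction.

Load 1 — applied couple M₀=15 kN·m at a=2 m (b=L-a=2):
  M_1 = M₀x/L  [x≤a] = 15·(4/5)/4 = 3 kN·m
Load 2 — point force P=-10 kN at a=4/3 m (b=L-a=8/3):
  M_2 = Pbx/L  [x≤a] = (-10)·(8/3)·(4/5)/4 = -16/3 kN·m
Load 3 — uniform load w=9 kN/m over full span:
  M_3 = wx(L-x)/2 = 9·(4/5)·(4-(4/5))/2 = 288/25 kN·m
Load 4 — applied couple M₀=3 kN·m at a=3 m (b=L-a=1):
  M_4 = M₀x/L  [x≤a] = 3·(4/5)/4 = 3/5 kN·m
Superposition: M = Σ M_i = 734/75 kN·m ≈ 9.786667 kN·m

M(4/5) = 734/75 kN·m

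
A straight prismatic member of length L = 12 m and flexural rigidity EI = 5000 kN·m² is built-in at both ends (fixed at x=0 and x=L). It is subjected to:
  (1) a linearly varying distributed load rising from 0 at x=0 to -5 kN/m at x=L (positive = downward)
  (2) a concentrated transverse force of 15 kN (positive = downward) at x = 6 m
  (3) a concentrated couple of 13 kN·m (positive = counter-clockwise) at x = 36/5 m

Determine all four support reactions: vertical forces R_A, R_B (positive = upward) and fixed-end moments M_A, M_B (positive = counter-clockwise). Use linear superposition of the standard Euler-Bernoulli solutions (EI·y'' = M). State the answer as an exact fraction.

R_A = 3/50 kN, M_A = 133/50 kN·m, R_B = -753/50 kN, M_B = 753/50 kN·m

Load 1 — triangular load w₀=-5 kN/m (0→w₀ over full span):
  R_A = 3w₀L/20 = 3·(-5)·12/20 = -9 kN
  M_A = w₀L²/30 = (-5)·12²/30 = -24 kN·m
  R_B = 7w₀L/20 = 7·(-5)·12/20 = -21 kN
  M_B = -w₀L²/20 = -(-5)·12²/20 = 36 kN·m
Load 2 — point force P=15 kN at a=6 m (b=L-a=6):
  R_A = Pb²(3a+b)/L³ = 15·6²·(3·6+6)/12³ = 15/2 kN
  M_A = Pab²/L² = 15·6·6²/12² = 45/2 kN·m
  R_B = Pa²(a+3b)/L³ = 15·6²·(6+3·6)/12³ = 15/2 kN
  M_B = -Pa²b/L² = -15·6²·6/12² = -45/2 kN·m
Load 3 — applied couple M₀=13 kN·m at a=36/5 m (b=L-a=24/5):
  R_A = 6M₀ab/L³ = 6·13·(36/5)·(24/5)/12³ = 39/25 kN
  M_A = M₀b(2a-b)/L² = 13·(24/5)·(2·(36/5)-(24/5))/12² = 104/25 kN·m
  R_B = -6M₀ab/L³ = -6·13·(36/5)·(24/5)/12³ = -39/25 kN
  M_B = M₀a(2b-a)/L² = 13·(36/5)·(2·(24/5)-(36/5))/12² = 39/25 kN·m
Superposition: R_A = 3/50 kN, M_A = 133/50 kN·m, R_B = -753/50 kN, M_B = 753/50 kN·m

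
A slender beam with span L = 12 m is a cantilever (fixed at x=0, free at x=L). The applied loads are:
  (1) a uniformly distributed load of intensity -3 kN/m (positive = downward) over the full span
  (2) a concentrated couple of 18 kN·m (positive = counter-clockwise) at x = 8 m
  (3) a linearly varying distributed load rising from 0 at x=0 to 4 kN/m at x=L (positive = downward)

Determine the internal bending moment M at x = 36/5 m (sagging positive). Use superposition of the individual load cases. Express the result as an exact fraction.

M(36/5) = 1578/125 kN·m

Load 1 — uniform load w=-3 kN/m over full span:
  M_1 = -w(L-x)²/2 = -(-3)·(12-(36/5))²/2 = 864/25 kN·m
Load 2 — applied couple M₀=18 kN·m at a=8 m (b=L-a=4):
  M_2 = M₀  [x≤a] = 18 = 18 kN·m
Load 3 — triangular load w₀=4 kN/m (0→w₀ over full span):
  M_3 = w₀Lx/2 - w₀L²/3 - w₀x³/(6L) = 4·12·(36/5)/2 - 4·12²/3 - 4·(36/5)³/(6·12) = -4992/125 kN·m
Superposition: M = Σ M_i = 1578/125 kN·m ≈ 12.624000 kN·m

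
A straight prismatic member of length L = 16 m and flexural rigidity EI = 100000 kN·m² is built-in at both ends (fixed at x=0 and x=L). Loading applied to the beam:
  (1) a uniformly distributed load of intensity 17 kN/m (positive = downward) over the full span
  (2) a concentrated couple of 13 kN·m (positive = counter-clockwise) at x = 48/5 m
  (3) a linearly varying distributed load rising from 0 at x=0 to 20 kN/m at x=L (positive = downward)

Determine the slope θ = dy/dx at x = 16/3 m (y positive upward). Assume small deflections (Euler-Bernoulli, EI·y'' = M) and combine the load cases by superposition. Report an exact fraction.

θ(16/3) = -133853/18984375 rad

Load 1 — uniform load w=17 kN/m over full span:
  θ_1 = -wx(L-x)(L-2x)/(12EI) = -17·(16/3)·(16-(16/3))·(16-2·(16/3))/(12·100000) = -1088/253125 rad
Load 2 — applied couple M₀=13 kN·m at a=48/5 m (b=L-a=32/5):
  θ_2 = (R_Ax²/2 - M_Ax)/EI  [x≤a] with R_A=117/100, M_A=104/25 = ((117/100)·(16/3)²/2 - (104/25)·(16/3))/100000 = -13/234375 rad
Load 3 — triangular load w₀=20 kN/m (0→w₀ over full span):
  θ_3 = -w₀(2x(L-x)(L-2x)(x+2L)+x²(L-x)²)/(120LEI) = -20·(2·(16/3)·(16-(16/3))·(16-2·(16/3))·((16/3)+2·16)+(16/3)²·(16-(16/3))²)/(120·16·100000) = -2048/759375 rad
Superposition: θ = Σ θ_i = -133853/18984375 rad ≈ -0.007051 rad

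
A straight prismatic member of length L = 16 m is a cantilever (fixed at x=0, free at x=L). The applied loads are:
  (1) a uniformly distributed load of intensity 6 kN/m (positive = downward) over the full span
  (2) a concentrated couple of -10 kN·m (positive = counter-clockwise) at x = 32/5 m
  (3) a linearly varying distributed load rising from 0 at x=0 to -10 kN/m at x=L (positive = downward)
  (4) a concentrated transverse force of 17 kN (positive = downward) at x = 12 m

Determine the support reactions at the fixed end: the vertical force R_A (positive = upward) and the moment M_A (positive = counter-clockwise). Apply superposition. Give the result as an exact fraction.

Load 1 — uniform load w=6 kN/m over full span:
  R_A = wL = 6·16 = 96 kN
  M_A = wL²/2 = 6·16²/2 = 768 kN·m
Load 2 — applied couple M₀=-10 kN·m at a=32/5 m (b=L-a=48/5):
  R_A = 0 kN
  M_A = -M₀ = -(-10) = 10 kN·m
Load 3 — triangular load w₀=-10 kN/m (0→w₀ over full span):
  R_A = w₀L/2 = (-10)·16/2 = -80 kN
  M_A = w₀L²/3 = (-10)·16²/3 = -2560/3 kN·m
Load 4 — point force P=17 kN at a=12 m (b=L-a=4):
  R_A = P = 17 kN
  M_A = Pa = 17·12 = 204 kN·m
Superposition: R_A = 33 kN, M_A = 386/3 kN·m

R_A = 33 kN, M_A = 386/3 kN·m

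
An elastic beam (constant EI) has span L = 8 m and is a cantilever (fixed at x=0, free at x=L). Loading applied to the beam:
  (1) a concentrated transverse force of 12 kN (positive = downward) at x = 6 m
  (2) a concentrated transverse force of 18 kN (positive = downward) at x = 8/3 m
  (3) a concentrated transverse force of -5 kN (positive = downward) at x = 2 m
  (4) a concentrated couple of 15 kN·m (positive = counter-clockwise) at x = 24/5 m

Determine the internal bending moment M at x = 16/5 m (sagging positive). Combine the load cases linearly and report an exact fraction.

Load 1 — point force P=12 kN at a=6 m (b=L-a=2):
  M_1 = -P(a-x)  [x≤a] = -12·(6-(16/5)) = -168/5 kN·m
Load 2 — point force P=18 kN at a=8/3 m (b=L-a=16/3):
  M_2 = 0  [x>a] = 0 kN·m
Load 3 — point force P=-5 kN at a=2 m (b=L-a=6):
  M_3 = 0  [x>a] = 0 kN·m
Load 4 — applied couple M₀=15 kN·m at a=24/5 m (b=L-a=16/5):
  M_4 = M₀  [x≤a] = 15 = 15 kN·m
Superposition: M = Σ M_i = -93/5 kN·m ≈ -18.600000 kN·m

M(16/5) = -93/5 kN·m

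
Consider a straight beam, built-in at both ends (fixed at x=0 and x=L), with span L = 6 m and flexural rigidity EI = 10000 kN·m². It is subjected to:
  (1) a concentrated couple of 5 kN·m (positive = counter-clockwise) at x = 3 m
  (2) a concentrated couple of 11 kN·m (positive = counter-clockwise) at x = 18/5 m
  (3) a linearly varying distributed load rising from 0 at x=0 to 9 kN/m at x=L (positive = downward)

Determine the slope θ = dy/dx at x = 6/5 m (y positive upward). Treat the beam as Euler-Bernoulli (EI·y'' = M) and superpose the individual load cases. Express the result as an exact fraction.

Load 1 — applied couple M₀=5 kN·m at a=3 m (b=L-a=3):
  θ_1 = (R_Ax²/2 - M_Ax)/EI  [x≤a] with R_A=5/4, M_A=5/4 = ((5/4)·(6/5)²/2 - (5/4)·(6/5))/10000 = -3/50000 rad
Load 2 — applied couple M₀=11 kN·m at a=18/5 m (b=L-a=12/5):
  θ_2 = (R_Ax²/2 - M_Ax)/EI  [x≤a] with R_A=66/25, M_A=88/25 = ((66/25)·(6/5)²/2 - (88/25)·(6/5))/10000 = -363/1562500 rad
Load 3 — triangular load w₀=9 kN/m (0→w₀ over full span):
  θ_3 = -w₀(2x(L-x)(L-2x)(x+2L)+x²(L-x)²)/(120LEI) = -9·(2·(6/5)·(6-(6/5))·(6-2·(6/5))·((6/5)+2·6)+(6/5)²·(6-(6/5))²)/(120·6·10000) = -567/781250 rad
Superposition: θ = Σ θ_i = -6363/6250000 rad ≈ -0.001018 rad

θ(6/5) = -6363/6250000 rad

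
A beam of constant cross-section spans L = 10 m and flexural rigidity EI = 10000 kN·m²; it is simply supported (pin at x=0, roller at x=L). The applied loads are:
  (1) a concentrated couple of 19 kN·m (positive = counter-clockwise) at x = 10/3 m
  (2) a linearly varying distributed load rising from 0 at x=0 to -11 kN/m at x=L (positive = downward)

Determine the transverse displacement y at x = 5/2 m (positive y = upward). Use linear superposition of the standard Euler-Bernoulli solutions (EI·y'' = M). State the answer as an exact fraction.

y(5/2) = 95701/1843200 m

Load 1 — applied couple M₀=19 kN·m at a=10/3 m (b=L-a=20/3):
  y_1 = (M₀x³/(6L)+C₁x)/EI  [x≤a] with C₁=M₀(3b²-L²)/(6L)=95/9 = (19·(5/2)³/(6·10)+(95/9)·(5/2))/10000 = 361/115200 m
Load 2 — triangular load w₀=-11 kN/m (0→w₀ over full span):
  y_2 = -w₀x(7L⁴-10L²x²+3x⁴)/(360LEI) = -(-11)·(5/2)·(7·10⁴-10·10²·(5/2)²+3·(5/2)⁴)/(360·10·10000) = 1199/24576 m
Superposition: y = Σ y_i = 95701/1843200 m ≈ 0.051921 m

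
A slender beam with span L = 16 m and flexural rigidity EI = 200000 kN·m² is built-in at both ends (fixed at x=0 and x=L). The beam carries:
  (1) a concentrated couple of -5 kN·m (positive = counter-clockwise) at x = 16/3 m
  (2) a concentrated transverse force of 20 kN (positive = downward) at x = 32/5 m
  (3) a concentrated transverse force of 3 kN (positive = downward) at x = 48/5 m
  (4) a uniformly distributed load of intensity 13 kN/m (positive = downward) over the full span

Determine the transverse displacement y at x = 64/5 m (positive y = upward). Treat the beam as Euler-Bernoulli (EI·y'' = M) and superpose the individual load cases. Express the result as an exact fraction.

y(64/5) = -2326102/439453125 m

Load 1 — applied couple M₀=-5 kN·m at a=16/3 m (b=L-a=32/3):
  y_1 = (R_Ax³/6 - M_Ax²/2 - M₀(x-a)²/2)/EI  [x>a] with R_A=-5/12, M_A=0 = ((-5/12)·(64/5)³/6 - 0·(64/5)²/2 - (-5)·((64/5)-(16/3))²/2)/200000 = -22/703125 m
Load 2 — point force P=20 kN at a=32/5 m (b=L-a=48/5):
  y_2 = -Pa²(L-x)²(3bL-(3b+a)(L-x))/(6L³EI)  [x>a] = -20·(32/5)²·(16-(64/5))²·(3·(48/5)·16-(3·(48/5)+(32/5))·(16-(64/5)))/(6·16³·200000) = -17408/29296875 m
Load 3 — point force P=3 kN at a=48/5 m (b=L-a=32/5):
  y_3 = -Pa²(L-x)²(3bL-(3b+a)(L-x))/(6L³EI)  [x>a] = -3·(48/5)²·(16-(64/5))²·(3·(32/5)·16-(3·(32/5)+(48/5))·(16-(64/5)))/(6·16³·200000) = -6048/48828125 m
Load 4 — uniform load w=13 kN/m over full span:
  y_4 = -wx²(L-x)²/(24EI) = -13·(64/5)²·(16-(64/5))²/(24·200000) = -26624/5859375 m
Superposition: y = Σ y_i = -2326102/439453125 m ≈ -0.005293 m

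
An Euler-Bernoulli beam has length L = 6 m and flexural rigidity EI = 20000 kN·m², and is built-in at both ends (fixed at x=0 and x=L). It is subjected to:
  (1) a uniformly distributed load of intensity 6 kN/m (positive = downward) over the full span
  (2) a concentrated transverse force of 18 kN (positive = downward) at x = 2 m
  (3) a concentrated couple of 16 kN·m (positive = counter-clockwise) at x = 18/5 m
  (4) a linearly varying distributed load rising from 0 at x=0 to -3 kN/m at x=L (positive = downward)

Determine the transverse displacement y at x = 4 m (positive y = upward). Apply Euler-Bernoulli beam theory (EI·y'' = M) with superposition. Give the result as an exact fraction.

y(4) = -641/562500 m

Load 1 — uniform load w=6 kN/m over full span:
  y_1 = -wx²(L-x)²/(24EI) = -6·4²·(6-4)²/(24·20000) = -1/1250 m
Load 2 — point force P=18 kN at a=2 m (b=L-a=4):
  y_2 = -Pa²(L-x)²(3bL-(3b+a)(L-x))/(6L³EI)  [x>a] = -18·2²·(6-4)²·(3·4·6-(3·4+2)·(6-4))/(6·6³·20000) = -11/22500 m
Load 3 — applied couple M₀=16 kN·m at a=18/5 m (b=L-a=12/5):
  y_3 = (R_Ax³/6 - M_Ax²/2 - M₀(x-a)²/2)/EI  [x>a] with R_A=96/25, M_A=128/25 = ((96/25)·4³/6 - (128/25)·4²/2 - 16·(4-(18/5))²/2)/20000 = -1/15625 m
Load 4 — triangular load w₀=-3 kN/m (0→w₀ over full span):
  y_4 = -w₀x²(L-x)²(x+2L)/(120LEI) = -(-3)·4²·(6-4)²·(4+2·6)/(120·6·20000) = 2/9375 m
Superposition: y = Σ y_i = -641/562500 m ≈ -0.001140 m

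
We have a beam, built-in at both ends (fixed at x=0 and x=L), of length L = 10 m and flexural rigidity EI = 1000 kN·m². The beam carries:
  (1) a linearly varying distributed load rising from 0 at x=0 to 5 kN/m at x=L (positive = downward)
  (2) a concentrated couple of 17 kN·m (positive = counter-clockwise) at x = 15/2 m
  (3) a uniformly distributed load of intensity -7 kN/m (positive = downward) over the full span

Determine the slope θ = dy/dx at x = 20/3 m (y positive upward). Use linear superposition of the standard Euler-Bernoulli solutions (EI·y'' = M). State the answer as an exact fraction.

Load 1 — triangular load w₀=5 kN/m (0→w₀ over full span):
  θ_1 = -w₀(2x(L-x)(L-2x)(x+2L)+x²(L-x)²)/(120LEI) = -5·(2·(20/3)·(10-(20/3))·(10-2·(20/3))·((20/3)+2·10)+(20/3)²·(10-(20/3))²)/(120·10·1000) = 7/486 rad
Load 2 — applied couple M₀=17 kN·m at a=15/2 m (b=L-a=5/2):
  θ_2 = (R_Ax²/2 - M_Ax)/EI  [x≤a] with R_A=153/80, M_A=85/16 = ((153/80)·(20/3)²/2 - (85/16)·(20/3))/1000 = 17/2400 rad
Load 3 — uniform load w=-7 kN/m over full span:
  θ_3 = -wx(L-x)(L-2x)/(12EI) = -(-7)·(20/3)·(10-(20/3))·(10-2·(20/3))/(12·1000) = -7/162 rad
Superposition: θ = Σ θ_i = -4223/194400 rad ≈ -0.021723 rad

θ(20/3) = -4223/194400 rad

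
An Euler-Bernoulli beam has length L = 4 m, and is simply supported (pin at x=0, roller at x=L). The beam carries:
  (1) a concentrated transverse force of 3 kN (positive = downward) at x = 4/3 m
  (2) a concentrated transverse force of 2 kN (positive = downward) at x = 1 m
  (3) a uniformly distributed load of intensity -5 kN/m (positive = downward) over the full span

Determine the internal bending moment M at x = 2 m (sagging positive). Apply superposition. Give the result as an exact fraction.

M(2) = -7 kN·m

Load 1 — point force P=3 kN at a=4/3 m (b=L-a=8/3):
  M_1 = Pa(L-x)/L  [x>a] = 3·(4/3)·(4-2)/4 = 2 kN·m
Load 2 — point force P=2 kN at a=1 m (b=L-a=3):
  M_2 = Pa(L-x)/L  [x>a] = 2·1·(4-2)/4 = 1 kN·m
Load 3 — uniform load w=-5 kN/m over full span:
  M_3 = wx(L-x)/2 = (-5)·2·(4-2)/2 = -10 kN·m
Superposition: M = Σ M_i = -7 kN·m ≈ -7.000000 kN·m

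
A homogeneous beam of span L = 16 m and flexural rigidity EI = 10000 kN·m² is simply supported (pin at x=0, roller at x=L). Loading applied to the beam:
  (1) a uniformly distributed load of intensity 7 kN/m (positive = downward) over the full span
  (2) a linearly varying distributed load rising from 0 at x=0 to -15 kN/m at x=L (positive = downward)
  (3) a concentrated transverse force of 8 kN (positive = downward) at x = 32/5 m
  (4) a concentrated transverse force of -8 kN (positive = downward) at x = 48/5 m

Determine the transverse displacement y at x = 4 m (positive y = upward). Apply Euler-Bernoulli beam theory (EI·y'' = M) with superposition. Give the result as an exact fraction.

Load 1 — uniform load w=7 kN/m over full span:
  y_1 = -wx(L³-2Lx²+x³)/(24EI) = -7·4·(16³-2·16·4²+4³)/(24·10000) = -266/625 m
Load 2 — triangular load w₀=-15 kN/m (0→w₀ over full span):
  y_2 = -w₀x(7L⁴-10L²x²+3x⁴)/(360LEI) = -(-15)·4·(7·16⁴-10·16²·4²+3·4⁴)/(360·16·10000) = 109/250 m
Load 3 — point force P=8 kN at a=32/5 m (b=L-a=48/5):
  y_3 = -Pbx(L²-b²-x²)/(6LEI)  [x≤a] = -8·(48/5)·4·(16²-(48/5)²-4²)/(6·16·10000) = -3696/78125 m
Load 4 — point force P=-8 kN at a=48/5 m (b=L-a=32/5):
  y_4 = -Pbx(L²-b²-x²)/(6LEI)  [x≤a] = -(-8)·(32/5)·4·(16²-(32/5)²-4²)/(6·16·10000) = 9952/234375 m
Superposition: y = Σ y_i = 2603/468750 m ≈ 0.005553 m

y(4) = 2603/468750 m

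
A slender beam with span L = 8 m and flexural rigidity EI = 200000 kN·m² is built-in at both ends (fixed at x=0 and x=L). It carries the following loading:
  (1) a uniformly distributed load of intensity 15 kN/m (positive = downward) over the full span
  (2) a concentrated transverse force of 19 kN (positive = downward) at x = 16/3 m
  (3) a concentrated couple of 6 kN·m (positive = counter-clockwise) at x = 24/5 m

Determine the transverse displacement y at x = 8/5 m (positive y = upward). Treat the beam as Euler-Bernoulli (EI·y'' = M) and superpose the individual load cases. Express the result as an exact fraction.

y(8/5) = -309704/791015625 m

Load 1 — uniform load w=15 kN/m over full span:
  y_1 = -wx²(L-x)²/(24EI) = -15·(8/5)²·(8-(8/5))²/(24·200000) = -128/390625 m
Load 2 — point force P=19 kN at a=16/3 m (b=L-a=8/3):
  y_2 = -Pb²x²(3aL-(3a+b)x)/(6L³EI)  [x≤a] = -19·(8/3)²·(8/5)²·(3·(16/3)·8-(3·(16/3)+(8/3))·(8/5))/(6·8³·200000) = -1748/31640625 m
Load 3 — applied couple M₀=6 kN·m at a=24/5 m (b=L-a=16/5):
  y_3 = (R_Ax³/6 - M_Ax²/2)/EI  [x≤a] with R_A=27/25, M_A=48/25 = ((27/25)·(8/5)³/6 - (48/25)·(8/5)²/2)/200000 = -84/9765625 m
Superposition: y = Σ y_i = -309704/791015625 m ≈ -0.000392 m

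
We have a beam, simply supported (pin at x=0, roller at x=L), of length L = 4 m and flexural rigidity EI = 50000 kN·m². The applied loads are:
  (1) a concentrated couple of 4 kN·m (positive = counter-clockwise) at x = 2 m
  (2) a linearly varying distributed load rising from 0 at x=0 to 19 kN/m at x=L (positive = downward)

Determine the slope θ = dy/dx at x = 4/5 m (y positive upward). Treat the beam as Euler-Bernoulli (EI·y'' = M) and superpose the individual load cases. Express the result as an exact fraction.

θ(4/5) = -56303/140625000 rad

Load 1 — applied couple M₀=4 kN·m at a=2 m (b=L-a=2):
  θ_1 = (M₀x²/(2L)+C₁)/EI  [x≤a] with C₁=M₀(3b²-L²)/(6L)=-2/3 = (4·(4/5)²/(2·4)+(-2/3))/50000 = -13/1875000 rad
Load 2 — triangular load w₀=19 kN/m (0→w₀ over full span):
  θ_2 = -w₀(7L⁴-30L²x²+15x⁴)/(360LEI) = -19·(7·4⁴-30·4²·(4/5)²+15·(4/5)⁴)/(360·4·50000) = -6916/17578125 rad
Superposition: θ = Σ θ_i = -56303/140625000 rad ≈ -0.000400 rad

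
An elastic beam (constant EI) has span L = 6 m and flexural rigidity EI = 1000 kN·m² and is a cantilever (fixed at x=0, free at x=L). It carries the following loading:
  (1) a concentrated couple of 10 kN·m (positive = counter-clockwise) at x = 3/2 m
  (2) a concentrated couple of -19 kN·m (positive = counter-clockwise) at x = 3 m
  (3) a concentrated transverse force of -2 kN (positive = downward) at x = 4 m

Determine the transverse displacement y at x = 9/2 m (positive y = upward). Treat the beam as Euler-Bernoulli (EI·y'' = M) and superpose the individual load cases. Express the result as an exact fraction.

y(9/2) = -769/12000 m

Load 1 — applied couple M₀=10 kN·m at a=3/2 m (b=L-a=9/2):
  y_1 = M₀a(2x-a)/(2EI)  [x>a] = 10·(3/2)·(2·(9/2)-(3/2))/(2·1000) = 9/160 m
Load 2 — applied couple M₀=-19 kN·m at a=3 m (b=L-a=3):
  y_2 = M₀a(2x-a)/(2EI)  [x>a] = (-19)·3·(2·(9/2)-3)/(2·1000) = -171/1000 m
Load 3 — point force P=-2 kN at a=4 m (b=L-a=2):
  y_3 = -Pa²(3x-a)/(6EI)  [x>a] = -(-2)·4²·(3·(9/2)-4)/(6·1000) = 19/375 m
Superposition: y = Σ y_i = -769/12000 m ≈ -0.064083 m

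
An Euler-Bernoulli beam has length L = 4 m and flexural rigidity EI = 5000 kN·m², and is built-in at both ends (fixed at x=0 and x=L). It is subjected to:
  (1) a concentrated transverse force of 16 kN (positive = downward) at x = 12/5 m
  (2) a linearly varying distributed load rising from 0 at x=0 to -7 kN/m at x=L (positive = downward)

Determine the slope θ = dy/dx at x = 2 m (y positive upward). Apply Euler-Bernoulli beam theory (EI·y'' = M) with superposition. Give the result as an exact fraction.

θ(2) = -593/3750000 rad

Load 1 — point force P=16 kN at a=12/5 m (b=L-a=8/5):
  θ_1 = -Pb²x(2aL-(3a+b)x)/(2L³EI)  [x≤a] = -16·(8/5)²·2·(2·(12/5)·4-(3·(12/5)+(8/5))·2)/(2·4³·5000) = -16/78125 rad
Load 2 — triangular load w₀=-7 kN/m (0→w₀ over full span):
  θ_2 = -w₀(2x(L-x)(L-2x)(x+2L)+x²(L-x)²)/(120LEI) = -(-7)·(2·2·(4-2)·(4-2·2)·(2+2·4)+2²·(4-2)²)/(120·4·5000) = 7/150000 rad
Superposition: θ = Σ θ_i = -593/3750000 rad ≈ -0.000158 rad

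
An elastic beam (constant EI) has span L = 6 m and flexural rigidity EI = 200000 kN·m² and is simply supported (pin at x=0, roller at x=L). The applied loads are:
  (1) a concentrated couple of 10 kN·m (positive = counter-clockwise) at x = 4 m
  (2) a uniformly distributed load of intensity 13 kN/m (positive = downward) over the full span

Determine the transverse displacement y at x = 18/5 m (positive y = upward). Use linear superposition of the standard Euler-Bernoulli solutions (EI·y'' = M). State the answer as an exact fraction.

y(18/5) = -2148/1953125 m

Load 1 — applied couple M₀=10 kN·m at a=4 m (b=L-a=2):
  y_1 = (M₀x³/(6L)+C₁x)/EI  [x≤a] with C₁=M₀(3b²-L²)/(6L)=-20/3 = (10·(18/5)³/(6·6)+(-20/3)·(18/5))/200000 = -69/1250000 m
Load 2 — uniform load w=13 kN/m over full span:
  y_2 = -wx(L³-2Lx²+x³)/(24EI) = -13·(18/5)·(6³-2·6·(18/5)²+(18/5)³)/(24·200000) = -32643/31250000 m
Superposition: y = Σ y_i = -2148/1953125 m ≈ -0.001100 m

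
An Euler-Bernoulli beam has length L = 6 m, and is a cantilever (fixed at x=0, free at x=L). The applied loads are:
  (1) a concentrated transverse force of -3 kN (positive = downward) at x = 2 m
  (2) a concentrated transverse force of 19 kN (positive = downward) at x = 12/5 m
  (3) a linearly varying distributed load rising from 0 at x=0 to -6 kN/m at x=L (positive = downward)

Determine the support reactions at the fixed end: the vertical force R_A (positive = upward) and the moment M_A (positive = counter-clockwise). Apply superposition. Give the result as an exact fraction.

Load 1 — point force P=-3 kN at a=2 m (b=L-a=4):
  R_A = P = (-3) = -3 kN
  M_A = Pa = (-3)·2 = -6 kN·m
Load 2 — point force P=19 kN at a=12/5 m (b=L-a=18/5):
  R_A = P = 19 kN
  M_A = Pa = 19·(12/5) = 228/5 kN·m
Load 3 — triangular load w₀=-6 kN/m (0→w₀ over full span):
  R_A = w₀L/2 = (-6)·6/2 = -18 kN
  M_A = w₀L²/3 = (-6)·6²/3 = -72 kN·m
Superposition: R_A = -2 kN, M_A = -162/5 kN·m

R_A = -2 kN, M_A = -162/5 kN·m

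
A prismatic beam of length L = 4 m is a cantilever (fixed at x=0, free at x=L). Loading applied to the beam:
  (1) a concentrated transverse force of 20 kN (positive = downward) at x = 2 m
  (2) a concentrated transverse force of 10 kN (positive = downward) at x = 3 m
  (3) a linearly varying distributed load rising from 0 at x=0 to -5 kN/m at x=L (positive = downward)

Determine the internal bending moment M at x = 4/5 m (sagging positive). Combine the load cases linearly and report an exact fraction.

M(4/5) = -2042/75 kN·m

Load 1 — point force P=20 kN at a=2 m (b=L-a=2):
  M_1 = -P(a-x)  [x≤a] = -20·(2-(4/5)) = -24 kN·m
Load 2 — point force P=10 kN at a=3 m (b=L-a=1):
  M_2 = -P(a-x)  [x≤a] = -10·(3-(4/5)) = -22 kN·m
Load 3 — triangular load w₀=-5 kN/m (0→w₀ over full span):
  M_3 = w₀Lx/2 - w₀L²/3 - w₀x³/(6L) = (-5)·4·(4/5)/2 - (-5)·4²/3 - (-5)·(4/5)³/(6·4) = 1408/75 kN·m
Superposition: M = Σ M_i = -2042/75 kN·m ≈ -27.226667 kN·m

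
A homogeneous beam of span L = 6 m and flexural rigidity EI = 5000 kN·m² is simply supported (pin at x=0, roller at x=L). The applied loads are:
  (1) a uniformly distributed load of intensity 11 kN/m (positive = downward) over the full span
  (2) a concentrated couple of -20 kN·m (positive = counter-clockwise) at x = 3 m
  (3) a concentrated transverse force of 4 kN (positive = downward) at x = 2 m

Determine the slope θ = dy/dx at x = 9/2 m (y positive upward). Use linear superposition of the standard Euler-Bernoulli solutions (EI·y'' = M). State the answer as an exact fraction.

θ(9/2) = 10789/720000 rad

Load 1 — uniform load w=11 kN/m over full span:
  θ_1 = -w(L³-6Lx²+4x³)/(24EI) = -11·(6³-6·6·(9/2)²+4·(9/2)³)/(24·5000) = 1089/80000 rad
Load 2 — applied couple M₀=-20 kN·m at a=3 m (b=L-a=3):
  θ_2 = (M₀x²/(2L)-M₀(x-a)+C₁)/EI  [x>a] with C₁=M₀(3b²-L²)/(6L)=5 = ((-20)·(9/2)²/(2·6)-(-20)·((9/2)-3)+5)/5000 = 1/4000 rad
Load 3 — point force P=4 kN at a=2 m (b=L-a=4):
  θ_3 = -Pa(2L²-6Lx+3x²+a²)/(6LEI)  [x>a] = -4·2·(2·6²-6·6·(9/2)+3·(9/2)²+2²)/(6·6·5000) = 101/90000 rad
Superposition: θ = Σ θ_i = 10789/720000 rad ≈ 0.014985 rad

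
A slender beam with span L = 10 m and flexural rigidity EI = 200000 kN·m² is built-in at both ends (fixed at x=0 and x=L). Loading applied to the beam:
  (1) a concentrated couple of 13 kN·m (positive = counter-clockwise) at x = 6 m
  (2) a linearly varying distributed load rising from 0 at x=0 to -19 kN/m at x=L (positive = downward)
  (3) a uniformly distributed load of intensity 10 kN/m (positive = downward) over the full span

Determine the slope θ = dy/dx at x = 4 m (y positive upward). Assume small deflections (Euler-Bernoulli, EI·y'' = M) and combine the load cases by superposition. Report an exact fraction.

θ(4) = 123/6250000 rad

Load 1 — applied couple M₀=13 kN·m at a=6 m (b=L-a=4):
  θ_1 = (R_Ax²/2 - M_Ax)/EI  [x≤a] with R_A=234/125, M_A=104/25 = ((234/125)·4²/2 - (104/25)·4)/200000 = -13/1562500 rad
Load 2 — triangular load w₀=-19 kN/m (0→w₀ over full span):
  θ_2 = -w₀(2x(L-x)(L-2x)(x+2L)+x²(L-x)²)/(120LEI) = -(-19)·(2·4·(10-4)·(10-2·4)·(4+2·10)+4²·(10-4)²)/(120·10·200000) = 57/250000 rad
Load 3 — uniform load w=10 kN/m over full span:
  θ_3 = -wx(L-x)(L-2x)/(12EI) = -10·4·(10-4)·(10-2·4)/(12·200000) = -1/5000 rad
Superposition: θ = Σ θ_i = 123/6250000 rad ≈ 0.000020 rad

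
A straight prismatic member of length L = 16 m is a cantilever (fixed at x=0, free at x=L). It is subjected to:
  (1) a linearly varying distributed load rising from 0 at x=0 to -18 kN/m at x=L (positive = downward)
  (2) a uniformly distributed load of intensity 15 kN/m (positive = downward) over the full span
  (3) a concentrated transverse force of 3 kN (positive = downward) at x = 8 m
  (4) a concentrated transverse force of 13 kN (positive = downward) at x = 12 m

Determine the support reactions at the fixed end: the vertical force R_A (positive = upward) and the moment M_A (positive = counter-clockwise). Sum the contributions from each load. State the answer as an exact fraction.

Load 1 — triangular load w₀=-18 kN/m (0→w₀ over full span):
  R_A = w₀L/2 = (-18)·16/2 = -144 kN
  M_A = w₀L²/3 = (-18)·16²/3 = -1536 kN·m
Load 2 — uniform load w=15 kN/m over full span:
  R_A = wL = 15·16 = 240 kN
  M_A = wL²/2 = 15·16²/2 = 1920 kN·m
Load 3 — point force P=3 kN at a=8 m (b=L-a=8):
  R_A = P = 3 kN
  M_A = Pa = 3·8 = 24 kN·m
Load 4 — point force P=13 kN at a=12 m (b=L-a=4):
  R_A = P = 13 kN
  M_A = Pa = 13·12 = 156 kN·m
Superposition: R_A = 112 kN, M_A = 564 kN·m

R_A = 112 kN, M_A = 564 kN·m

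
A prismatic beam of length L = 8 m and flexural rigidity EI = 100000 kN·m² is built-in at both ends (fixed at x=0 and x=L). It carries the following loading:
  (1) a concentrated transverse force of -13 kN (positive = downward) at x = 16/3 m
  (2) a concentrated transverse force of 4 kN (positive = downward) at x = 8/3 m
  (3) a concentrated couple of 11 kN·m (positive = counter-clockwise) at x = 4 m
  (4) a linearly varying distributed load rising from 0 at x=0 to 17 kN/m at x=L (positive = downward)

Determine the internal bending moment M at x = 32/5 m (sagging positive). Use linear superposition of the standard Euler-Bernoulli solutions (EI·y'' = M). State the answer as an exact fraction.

Load 1 — point force P=-13 kN at a=16/3 m (b=L-a=8/3):
  M_1 = Pa²(a+3b)(L-x)/L³ - Pa²b/L²  [x>a] = (-13)·(16/3)²·((16/3)+3·(8/3))·(8-(32/5))/8³ - (-13)·(16/3)²·(8/3)/8² = 0 kN·m
Load 2 — point force P=4 kN at a=8/3 m (b=L-a=16/3):
  M_2 = Pa²(a+3b)(L-x)/L³ - Pa²b/L²  [x>a] = 4·(8/3)²·((8/3)+3·(16/3))·(8-(32/5))/8³ - 4·(8/3)²·(16/3)/8² = -32/45 kN·m
Load 3 — applied couple M₀=11 kN·m at a=4 m (b=L-a=4):
  M_3 = R_Ax - M_A - M₀  [x>a] with R_A=33/16, M_A=11/4 = (33/16)·(32/5) - (11/4) - 11 = -11/20 kN·m
Load 4 — triangular load w₀=17 kN/m (0→w₀ over full span):
  M_4 = 3w₀Lx/20 - w₀L²/30 - w₀x³/(6L) = 3·17·8·(32/5)/20 - 17·8²/30 - 17·(32/5)³/(6·8) = 544/375 kN·m
Superposition: M = Σ M_i = 853/4500 kN·m ≈ 0.189556 kN·m

M(32/5) = 853/4500 kN·m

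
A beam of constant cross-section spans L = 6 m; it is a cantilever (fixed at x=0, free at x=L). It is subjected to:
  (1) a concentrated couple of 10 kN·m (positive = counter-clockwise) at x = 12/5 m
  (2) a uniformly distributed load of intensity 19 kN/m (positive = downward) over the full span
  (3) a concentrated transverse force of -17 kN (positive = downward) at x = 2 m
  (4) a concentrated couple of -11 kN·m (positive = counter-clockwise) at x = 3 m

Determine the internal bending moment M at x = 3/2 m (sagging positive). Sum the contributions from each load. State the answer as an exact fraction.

Load 1 — applied couple M₀=10 kN·m at a=12/5 m (b=L-a=18/5):
  M_1 = M₀  [x≤a] = 10 = 10 kN·m
Load 2 — uniform load w=19 kN/m over full span:
  M_2 = -w(L-x)²/2 = -19·(6-(3/2))²/2 = -1539/8 kN·m
Load 3 — point force P=-17 kN at a=2 m (b=L-a=4):
  M_3 = -P(a-x)  [x≤a] = -(-17)·(2-(3/2)) = 17/2 kN·m
Load 4 — applied couple M₀=-11 kN·m at a=3 m (b=L-a=3):
  M_4 = M₀  [x≤a] = (-11) = -11 kN·m
Superposition: M = Σ M_i = -1479/8 kN·m ≈ -184.875000 kN·m

M(3/2) = -1479/8 kN·m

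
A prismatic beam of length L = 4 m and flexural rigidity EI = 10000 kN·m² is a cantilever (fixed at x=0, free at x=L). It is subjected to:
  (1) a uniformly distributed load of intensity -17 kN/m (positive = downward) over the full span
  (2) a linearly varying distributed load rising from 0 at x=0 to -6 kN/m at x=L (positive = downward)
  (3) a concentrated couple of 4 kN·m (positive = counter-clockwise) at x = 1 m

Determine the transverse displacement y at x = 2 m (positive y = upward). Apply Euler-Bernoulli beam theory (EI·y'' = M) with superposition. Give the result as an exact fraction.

Load 1 — uniform load w=-17 kN/m over full span:
  y_1 = -wx²(x²-4Lx+6L²)/(24EI) = -(-17)·2²·(2²-4·4·2+6·4²)/(24·10000) = 289/15000 m
Load 2 — triangular load w₀=-6 kN/m (0→w₀ over full span):
  y_2 = (w₀Lx³/12-w₀L²x²/6-w₀x⁵/(120L))/EI = ((-6)·4·2³/12-(-6)·4²·2²/6-(-6)·2⁵/(120·4))/10000 = 121/25000 m
Load 3 — applied couple M₀=4 kN·m at a=1 m (b=L-a=3):
  y_3 = M₀a(2x-a)/(2EI)  [x>a] = 4·1·(2·2-1)/(2·10000) = 3/5000 m
Superposition: y = Σ y_i = 1853/75000 m ≈ 0.024707 m

y(2) = 1853/75000 m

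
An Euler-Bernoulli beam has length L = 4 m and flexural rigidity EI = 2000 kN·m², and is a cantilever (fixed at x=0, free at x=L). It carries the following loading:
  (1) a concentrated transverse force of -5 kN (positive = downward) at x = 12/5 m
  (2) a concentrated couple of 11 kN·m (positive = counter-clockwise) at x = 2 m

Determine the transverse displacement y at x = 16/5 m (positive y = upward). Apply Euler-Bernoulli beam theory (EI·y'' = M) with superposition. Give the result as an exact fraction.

y(16/5) = 1037/25000 m

Load 1 — point force P=-5 kN at a=12/5 m (b=L-a=8/5):
  y_1 = -Pa²(3x-a)/(6EI)  [x>a] = -(-5)·(12/5)²·(3·(16/5)-(12/5))/(6·2000) = 54/3125 m
Load 2 — applied couple M₀=11 kN·m at a=2 m (b=L-a=2):
  y_2 = M₀a(2x-a)/(2EI)  [x>a] = 11·2·(2·(16/5)-2)/(2·2000) = 121/5000 m
Superposition: y = Σ y_i = 1037/25000 m ≈ 0.041480 m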